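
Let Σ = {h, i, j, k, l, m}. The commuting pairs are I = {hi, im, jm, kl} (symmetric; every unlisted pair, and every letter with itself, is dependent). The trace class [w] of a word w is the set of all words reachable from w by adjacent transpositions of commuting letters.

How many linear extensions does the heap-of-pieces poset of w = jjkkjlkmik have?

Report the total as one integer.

4

0(j) covers ∅
1(j) covers 0:j
2(k) covers 1:j
3(k) covers 2:k
4(j) covers 3:k
5(l) covers 4:j
6(k) covers 4:j
7(m) covers 5:l, 6:k
8(i) covers 5:l, 6:k
9(k) covers 7:m, 8:i
floor of heap: 0:j
completions by unplaced set U, small U first (add the entries for U minus each lowest piece of U):
  |U|=1: {9}:1
  |U|=2: {7,9}:1  {8,9}:1
  |U|=3: {7,8,9}:2
  |U|=4: {5,7,8,9}:2  {6,7,8,9}:2
  |U|=5: {5,6,7,8,9}:4
  |U|=6: {4,5,6,7,8,9}:4
  |U|=7: {3,4,5,6,7,8,9}:4
  |U|=8: {2,3,4,5,6,7,8,9}:4
  start at 0(j): 4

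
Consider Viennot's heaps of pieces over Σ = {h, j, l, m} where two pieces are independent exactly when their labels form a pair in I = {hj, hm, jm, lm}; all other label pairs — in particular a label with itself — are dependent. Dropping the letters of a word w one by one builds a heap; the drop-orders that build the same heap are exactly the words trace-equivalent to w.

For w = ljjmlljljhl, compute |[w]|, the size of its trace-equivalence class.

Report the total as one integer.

#0=l has no predecessor
#1=j depends on [0:l]
#2=j depends on [1:j]
#3=m has no predecessor
#4=l depends on [2:j]
#5=l depends on [4:l]
#6=j depends on [5:l]
#7=l depends on [6:j]
#8=j depends on [7:l]
#9=h depends on [7:l]
#10=l depends on [8:j, 9:h]
sources: [0:l, 3:m]
N(rest) = Σ N(rest − s) over sources s of rest; N(one piece) = 1:
  size 1 → [3]=1  [10]=1
  size 2 → [3,10]=2  [8,10]=1  [9,10]=1
  size 3 → [3,8,10]=3  [3,9,10]=3  [8,9,10]=2
  size 4 → [3,8,9,10]=8  [7,8,9,10]=2
  size 5 → [3,7,8,9,10]=10  [6,7,8,9,10]=2
  size 6 → [3,6,7,8,9,10]=12  [5,6,7,8,9,10]=2
  size 7 → [3,5,6,7,8,9,10]=14  [4,5,6,7,8,9,10]=2
  size 8 → [2,4,5,6,7,8,9,10]=2  [3,4,5,6,7,8,9,10]=16
  size 9 → [1,2,4,5,6,7,8,9,10]=2  [2,3,4,5,6,7,8,9,10]=18
  first=0(l) contributes 20
  first=3(m) contributes 2
|[w]| = 22

22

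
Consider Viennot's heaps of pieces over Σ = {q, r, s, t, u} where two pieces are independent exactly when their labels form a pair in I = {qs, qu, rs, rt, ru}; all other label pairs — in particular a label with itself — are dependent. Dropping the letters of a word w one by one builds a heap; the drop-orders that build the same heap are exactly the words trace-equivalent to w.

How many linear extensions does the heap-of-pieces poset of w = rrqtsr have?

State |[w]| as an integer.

drop 0:r onto floor
drop 1:r onto {0:r}
drop 2:q onto {1:r}
drop 3:t onto {2:q}
drop 4:s onto {3:t}
drop 5:r onto {2:q}
ground layer = {0:r}
drop-orders for the pieces not yet dropped (sum over which currently-grounded one goes next):
  1 to go: {4} 1  {5} 1
  2 to go: {3,4} 1  {4,5} 2
  3 to go: {3,4,5} 3
  4 to go: {2,3,4,5} 3
  if 0:r drops first: 3 orders

3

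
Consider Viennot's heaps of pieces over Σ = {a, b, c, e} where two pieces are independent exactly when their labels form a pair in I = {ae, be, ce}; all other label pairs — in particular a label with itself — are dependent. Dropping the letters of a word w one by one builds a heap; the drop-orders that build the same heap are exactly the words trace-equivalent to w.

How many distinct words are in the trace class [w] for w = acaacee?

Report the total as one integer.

21

0(a) covers ∅
1(c) covers 0:a
2(a) covers 1:c
3(a) covers 2:a
4(c) covers 3:a
5(e) covers ∅
6(e) covers 5:e
floor of heap: 0:a, 5:e
completions by unplaced set U, small U first (add the entries for U minus each lowest piece of U):
  |U|=1: {4}:1  {6}:1
  |U|=2: {3,4}:1  {4,6}:2  {5,6}:1
  |U|=3: {2,3,4}:1  {3,4,6}:3  {4,5,6}:3
  |U|=4: {1,2,3,4}:1  {2,3,4,6}:4  {3,4,5,6}:6
  |U|=5: {0,1,2,3,4}:1  {1,2,3,4,6}:5  {2,3,4,5,6}:10
  start at 0(a): 15
  start at 5(e): 6
sum over floor = 21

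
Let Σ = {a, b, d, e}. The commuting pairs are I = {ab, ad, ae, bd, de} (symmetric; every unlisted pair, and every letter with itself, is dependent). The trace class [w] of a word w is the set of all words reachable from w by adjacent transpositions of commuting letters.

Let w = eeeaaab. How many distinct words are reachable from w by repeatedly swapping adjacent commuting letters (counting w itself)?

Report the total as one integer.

35

drop 0:e onto floor
drop 1:e onto {0:e}
drop 2:e onto {1:e}
drop 3:a onto floor
drop 4:a onto {3:a}
drop 5:a onto {4:a}
drop 6:b onto {2:e}
ground layer = {0:e, 3:a}
drop-orders for the pieces not yet dropped (sum over which currently-grounded one goes next):
  1 to go: {5} 1  {6} 1
  2 to go: {2,6} 1  {4,5} 1  {5,6} 2
  3 to go: {1,2,6} 1  {2,5,6} 3  {3,4,5} 1  {4,5,6} 3
  4 to go: {0,1,2,6} 1  {1,2,5,6} 4  {2,4,5,6} 6  {3,4,5,6} 4
  5 to go: {0,1,2,5,6} 5  {1,2,4,5,6} 10  {2,3,4,5,6} 10
  if 0:e drops first: 20 orders
  if 3:a drops first: 15 orders
heap linearizations: 35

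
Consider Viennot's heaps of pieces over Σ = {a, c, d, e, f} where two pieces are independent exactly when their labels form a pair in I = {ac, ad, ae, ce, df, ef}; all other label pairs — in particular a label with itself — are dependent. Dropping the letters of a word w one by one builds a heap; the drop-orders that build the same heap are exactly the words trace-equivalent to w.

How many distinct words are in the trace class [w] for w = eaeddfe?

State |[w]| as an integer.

piece 0:e — minimal
piece 1:a — minimal
piece 2:e rests on {0:e}
piece 3:d rests on {2:e}
piece 4:d rests on {3:d}
piece 5:f rests on {1:a}
piece 6:e rests on {4:d}
minimal pieces: {0:e, 1:a}
ways to finish when only these pieces remain (= sum over removing one remaining piece with nothing left below it):
  1 left: {5}→1  {6}→1
  2 left: {1,5}→1  {4,6}→1  {5,6}→2
  3 left: {1,5,6}→3  {3,4,6}→1  {4,5,6}→3
  4 left: {1,4,5,6}→6  {2,3,4,6}→1  {3,4,5,6}→4
  5 left: {0,2,3,4,6}→1  {1,3,4,5,6}→10  {2,3,4,5,6}→5
  placing 0:e first → 15 extensions
  placing 1:a first → 6 extensions
total linear extensions = 21

21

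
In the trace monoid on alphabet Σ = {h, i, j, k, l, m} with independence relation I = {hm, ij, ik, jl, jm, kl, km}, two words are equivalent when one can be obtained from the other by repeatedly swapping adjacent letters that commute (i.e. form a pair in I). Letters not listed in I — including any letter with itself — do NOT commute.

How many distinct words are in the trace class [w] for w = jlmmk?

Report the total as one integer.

10

piece 0:j — minimal
piece 1:l — minimal
piece 2:m rests on {1:l}
piece 3:m rests on {2:m}
piece 4:k rests on {0:j}
minimal pieces: {0:j, 1:l}
ways to finish when only these pieces remain (= sum over removing one remaining piece with nothing left below it):
  1 left: {3}→1  {4}→1
  2 left: {0,4}→1  {2,3}→1  {3,4}→2
  3 left: {0,3,4}→3  {1,2,3}→1  {2,3,4}→3
  placing 0:j first → 4 extensions
  placing 1:l first → 6 extensions
total linear extensions = 10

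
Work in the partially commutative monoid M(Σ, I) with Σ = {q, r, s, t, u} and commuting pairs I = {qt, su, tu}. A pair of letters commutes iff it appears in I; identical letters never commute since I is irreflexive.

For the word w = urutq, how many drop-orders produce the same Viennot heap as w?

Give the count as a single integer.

3

piece 0:u — minimal
piece 1:r rests on {0:u}
piece 2:u rests on {1:r}
piece 3:t rests on {1:r}
piece 4:q rests on {2:u}
minimal pieces: {0:u}
ways to finish when only these pieces remain (= sum over removing one remaining piece with nothing left below it):
  1 left: {3}→1  {4}→1
  2 left: {2,4}→1  {3,4}→2
  3 left: {2,3,4}→3
  placing 0:u first → 3 extensions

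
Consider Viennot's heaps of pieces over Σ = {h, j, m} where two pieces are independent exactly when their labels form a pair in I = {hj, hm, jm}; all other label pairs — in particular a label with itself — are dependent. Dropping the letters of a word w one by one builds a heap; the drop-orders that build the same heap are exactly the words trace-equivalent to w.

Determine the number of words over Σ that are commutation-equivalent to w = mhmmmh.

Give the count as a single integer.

drop 0:m onto floor
drop 1:h onto floor
drop 2:m onto {0:m}
drop 3:m onto {2:m}
drop 4:m onto {3:m}
drop 5:h onto {1:h}
ground layer = {0:m, 1:h}
drop-orders for the pieces not yet dropped (sum over which currently-grounded one goes next):
  1 to go: {4} 1  {5} 1
  2 to go: {1,5} 1  {3,4} 1  {4,5} 2
  3 to go: {1,4,5} 3  {2,3,4} 1  {3,4,5} 3
  4 to go: {0,2,3,4} 1  {1,3,4,5} 6  {2,3,4,5} 4
  if 0:m drops first: 10 orders
  if 1:h drops first: 5 orders
heap linearizations: 15

15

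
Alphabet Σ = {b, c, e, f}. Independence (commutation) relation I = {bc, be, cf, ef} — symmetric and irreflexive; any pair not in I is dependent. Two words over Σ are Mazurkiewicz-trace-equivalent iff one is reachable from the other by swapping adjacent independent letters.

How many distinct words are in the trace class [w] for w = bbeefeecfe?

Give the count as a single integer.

210

drop 0:b onto floor
drop 1:b onto {0:b}
drop 2:e onto floor
drop 3:e onto {2:e}
drop 4:f onto {1:b}
drop 5:e onto {3:e}
drop 6:e onto {5:e}
drop 7:c onto {6:e}
drop 8:f onto {4:f}
drop 9:e onto {7:c}
ground layer = {0:b, 2:e}
drop-orders for the pieces not yet dropped (sum over which currently-grounded one goes next):
  1 to go: {8} 1  {9} 1
  2 to go: {4,8} 1  {7,9} 1  {8,9} 2
  3 to go: {1,4,8} 1  {4,8,9} 3  {6,7,9} 1  {7,8,9} 3
  4 to go: {0,1,4,8} 1  {1,4,8,9} 4  {4,7,8,9} 6  {5,6,7,9} 1  {6,7,8,9} 4
  5 to go: {0,1,4,8,9} 5  {1,4,7,8,9} 10  {3,5,6,7,9} 1  {4,6,7,8,9} 10  {5,6,7,8,9} 5
  6 to go: {0,1,4,7,8,9} 15  {1,4,6,7,8,9} 20  {2,3,5,6,7,9} 1  {3,5,6,7,8,9} 6  {4,5,6,7,8,9} 15
  7 to go: {0,1,4,6,7,8,9} 35  {1,4,5,6,7,8,9} 35  {2,3,5,6,7,8,9} 7  {3,4,5,6,7,8,9} 21
  8 to go: {0,1,4,5,6,7,8,9} 70  {1,3,4,5,6,7,8,9} 56  {2,3,4,5,6,7,8,9} 28
  if 0:b drops first: 84 orders
  if 2:e drops first: 126 orders
heap linearizations: 210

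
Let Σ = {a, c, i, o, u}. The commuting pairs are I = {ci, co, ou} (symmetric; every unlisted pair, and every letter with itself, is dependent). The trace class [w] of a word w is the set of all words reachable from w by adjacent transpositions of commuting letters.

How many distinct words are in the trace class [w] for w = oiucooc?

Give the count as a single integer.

10

#0=o has no predecessor
#1=i depends on [0:o]
#2=u depends on [1:i]
#3=c depends on [2:u]
#4=o depends on [1:i]
#5=o depends on [4:o]
#6=c depends on [3:c]
sources: [0:o]
N(rest) = Σ N(rest − s) over sources s of rest; N(one piece) = 1:
  size 1 → [5]=1  [6]=1
  size 2 → [3,6]=1  [4,5]=1  [5,6]=2
  size 3 → [2,3,6]=1  [3,5,6]=3  [4,5,6]=3
  size 4 → [2,3,5,6]=4  [3,4,5,6]=6
  size 5 → [2,3,4,5,6]=10
  first=0(o) contributes 10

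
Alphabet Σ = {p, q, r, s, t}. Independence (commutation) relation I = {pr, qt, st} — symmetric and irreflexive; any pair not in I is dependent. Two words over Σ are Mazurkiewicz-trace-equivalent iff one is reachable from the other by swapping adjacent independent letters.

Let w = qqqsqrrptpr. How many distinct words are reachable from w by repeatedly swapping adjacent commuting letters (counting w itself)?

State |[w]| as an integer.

piece 0:q — minimal
piece 1:q rests on {0:q}
piece 2:q rests on {1:q}
piece 3:s rests on {2:q}
piece 4:q rests on {3:s}
piece 5:r rests on {4:q}
piece 6:r rests on {5:r}
piece 7:p rests on {4:q}
piece 8:t rests on {6:r, 7:p}
piece 9:p rests on {8:t}
piece 10:r rests on {8:t}
minimal pieces: {0:q}
ways to finish when only these pieces remain (= sum over removing one remaining piece with nothing left below it):
  1 left: {9}→1  {10}→1
  2 left: {9,10}→2
  3 left: {8,9,10}→2
  4 left: {6,8,9,10}→2  {7,8,9,10}→2
  5 left: {5,6,8,9,10}→2  {6,7,8,9,10}→4
  6 left: {5,6,7,8,9,10}→6
  7 left: {4,5,6,7,8,9,10}→6
  8 left: {3,4,5,6,7,8,9,10}→6
  9 left: {2,3,4,5,6,7,8,9,10}→6
  placing 0:q first → 6 extensions

6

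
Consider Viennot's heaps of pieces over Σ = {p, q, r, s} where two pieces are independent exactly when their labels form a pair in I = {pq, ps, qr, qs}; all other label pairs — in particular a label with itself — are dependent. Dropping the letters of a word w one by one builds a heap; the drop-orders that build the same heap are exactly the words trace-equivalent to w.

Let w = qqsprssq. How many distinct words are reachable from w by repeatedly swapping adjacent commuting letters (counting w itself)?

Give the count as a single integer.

112

piece 0:q — minimal
piece 1:q rests on {0:q}
piece 2:s — minimal
piece 3:p — minimal
piece 4:r rests on {2:s, 3:p}
piece 5:s rests on {4:r}
piece 6:s rests on {5:s}
piece 7:q rests on {1:q}
minimal pieces: {0:q, 2:s, 3:p}
ways to finish when only these pieces remain (= sum over removing one remaining piece with nothing left below it):
  1 left: {6}→1  {7}→1
  2 left: {1,7}→1  {5,6}→1  {6,7}→2
  3 left: {0,1,7}→1  {1,6,7}→3  {4,5,6}→1  {5,6,7}→3
  4 left: {0,1,6,7}→4  {1,5,6,7}→6  {2,4,5,6}→1  {3,4,5,6}→1  {4,5,6,7}→4
  5 left: {0,1,5,6,7}→10  {1,4,5,6,7}→10  {2,3,4,5,6}→2  {2,4,5,6,7}→5  {3,4,5,6,7}→5
  6 left: {0,1,4,5,6,7}→20  {1,2,4,5,6,7}→15  {1,3,4,5,6,7}→15  {2,3,4,5,6,7}→12
  placing 0:q first → 42 extensions
  placing 2:s first → 35 extensions
  placing 3:p first → 35 extensions
total linear extensions = 112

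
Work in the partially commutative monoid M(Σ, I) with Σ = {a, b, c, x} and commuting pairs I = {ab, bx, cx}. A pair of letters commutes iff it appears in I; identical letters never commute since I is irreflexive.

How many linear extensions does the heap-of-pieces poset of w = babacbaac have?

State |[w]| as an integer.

piece 0:b — minimal
piece 1:a — minimal
piece 2:b rests on {0:b}
piece 3:a rests on {1:a}
piece 4:c rests on {2:b, 3:a}
piece 5:b rests on {4:c}
piece 6:a rests on {4:c}
piece 7:a rests on {6:a}
piece 8:c rests on {5:b, 7:a}
minimal pieces: {0:b, 1:a}
ways to finish when only these pieces remain (= sum over removing one remaining piece with nothing left below it):
  1 left: {8}→1
  2 left: {5,8}→1  {7,8}→1
  3 left: {5,7,8}→2  {6,7,8}→1
  4 left: {5,6,7,8}→3
  5 left: {4,5,6,7,8}→3
  6 left: {2,4,5,6,7,8}→3  {3,4,5,6,7,8}→3
  7 left: {0,2,4,5,6,7,8}→3  {1,3,4,5,6,7,8}→3  {2,3,4,5,6,7,8}→6
  placing 0:b first → 9 extensions
  placing 1:a first → 9 extensions
total linear extensions = 18

18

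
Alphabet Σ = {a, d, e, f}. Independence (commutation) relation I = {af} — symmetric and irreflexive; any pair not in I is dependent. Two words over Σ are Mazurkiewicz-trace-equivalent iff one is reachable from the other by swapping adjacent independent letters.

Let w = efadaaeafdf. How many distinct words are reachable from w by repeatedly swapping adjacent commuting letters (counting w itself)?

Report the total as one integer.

4

0(e) covers ∅
1(f) covers 0:e
2(a) covers 0:e
3(d) covers 1:f, 2:a
4(a) covers 3:d
5(a) covers 4:a
6(e) covers 5:a
7(a) covers 6:e
8(f) covers 6:e
9(d) covers 7:a, 8:f
10(f) covers 9:d
floor of heap: 0:e
completions by unplaced set U, small U first (add the entries for U minus each lowest piece of U):
  |U|=1: {10}:1
  |U|=2: {9,10}:1
  |U|=3: {7,9,10}:1  {8,9,10}:1
  |U|=4: {7,8,9,10}:2
  |U|=5: {6,7,8,9,10}:2
  |U|=6: {5,6,7,8,9,10}:2
  |U|=7: {4,5,6,7,8,9,10}:2
  |U|=8: {3,4,5,6,7,8,9,10}:2
  |U|=9: {1,3,4,5,6,7,8,9,10}:2  {2,3,4,5,6,7,8,9,10}:2
  start at 0(e): 4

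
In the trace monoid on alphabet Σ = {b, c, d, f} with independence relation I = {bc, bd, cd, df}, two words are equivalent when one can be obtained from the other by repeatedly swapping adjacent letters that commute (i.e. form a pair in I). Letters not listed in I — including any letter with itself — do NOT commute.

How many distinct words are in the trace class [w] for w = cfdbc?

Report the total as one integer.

0(c) covers ∅
1(f) covers 0:c
2(d) covers ∅
3(b) covers 1:f
4(c) covers 1:f
floor of heap: 0:c, 2:d
completions by unplaced set U, small U first (add the entries for U minus each lowest piece of U):
  |U|=1: {2}:1  {3}:1  {4}:1
  |U|=2: {2,3}:2  {2,4}:2  {3,4}:2
  |U|=3: {1,3,4}:2  {2,3,4}:6
  start at 0(c): 8
  start at 2(d): 2
sum over floor = 10

10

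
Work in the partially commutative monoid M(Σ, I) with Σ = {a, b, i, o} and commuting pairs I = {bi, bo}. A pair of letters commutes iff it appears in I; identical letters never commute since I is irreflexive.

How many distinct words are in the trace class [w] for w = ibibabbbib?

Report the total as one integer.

0(i) covers ∅
1(b) covers ∅
2(i) covers 0:i
3(b) covers 1:b
4(a) covers 2:i, 3:b
5(b) covers 4:a
6(b) covers 5:b
7(b) covers 6:b
8(i) covers 4:a
9(b) covers 7:b
floor of heap: 0:i, 1:b
completions by unplaced set U, small U first (add the entries for U minus each lowest piece of U):
  |U|=1: {8}:1  {9}:1
  |U|=2: {7,9}:1  {8,9}:2
  |U|=3: {6,7,9}:1  {7,8,9}:3
  |U|=4: {5,6,7,9}:1  {6,7,8,9}:4
  |U|=5: {5,6,7,8,9}:5
  |U|=6: {4,5,6,7,8,9}:5
  |U|=7: {2,4,5,6,7,8,9}:5  {3,4,5,6,7,8,9}:5
  |U|=8: {0,2,4,5,6,7,8,9}:5  {1,3,4,5,6,7,8,9}:5  {2,3,4,5,6,7,8,9}:10
  start at 0(i): 15
  start at 1(b): 15
sum over floor = 30

30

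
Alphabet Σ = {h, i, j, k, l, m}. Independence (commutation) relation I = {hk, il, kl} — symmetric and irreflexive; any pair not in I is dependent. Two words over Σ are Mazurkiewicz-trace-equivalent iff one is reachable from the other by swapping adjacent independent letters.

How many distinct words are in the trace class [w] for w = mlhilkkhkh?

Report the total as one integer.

piece 0:m — minimal
piece 1:l rests on {0:m}
piece 2:h rests on {1:l}
piece 3:i rests on {2:h}
piece 4:l rests on {2:h}
piece 5:k rests on {3:i}
piece 6:k rests on {5:k}
piece 7:h rests on {3:i, 4:l}
piece 8:k rests on {6:k}
piece 9:h rests on {7:h}
minimal pieces: {0:m}
ways to finish when only these pieces remain (= sum over removing one remaining piece with nothing left below it):
  1 left: {8}→1  {9}→1
  2 left: {6,8}→1  {7,9}→1  {8,9}→2
  3 left: {4,7,9}→1  {5,6,8}→1  {6,8,9}→3  {7,8,9}→3
  4 left: {4,7,8,9}→4  {5,6,8,9}→4  {6,7,8,9}→6
  5 left: {4,6,7,8,9}→10  {5,6,7,8,9}→10
  6 left: {3,5,6,7,8,9}→10  {4,5,6,7,8,9}→20
  7 left: {3,4,5,6,7,8,9}→30
  8 left: {2,3,4,5,6,7,8,9}→30
  placing 0:m first → 30 extensions

30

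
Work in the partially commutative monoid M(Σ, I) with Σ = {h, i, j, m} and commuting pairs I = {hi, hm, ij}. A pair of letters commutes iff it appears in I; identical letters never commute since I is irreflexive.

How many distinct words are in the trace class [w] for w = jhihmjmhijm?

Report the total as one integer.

#0=j has no predecessor
#1=h depends on [0:j]
#2=i has no predecessor
#3=h depends on [1:h]
#4=m depends on [0:j, 2:i]
#5=j depends on [3:h, 4:m]
#6=m depends on [5:j]
#7=h depends on [5:j]
#8=i depends on [6:m]
#9=j depends on [6:m, 7:h]
#10=m depends on [8:i, 9:j]
sources: [0:j, 2:i]
N(rest) = Σ N(rest − s) over sources s of rest; N(one piece) = 1:
  size 1 → [10]=1
  size 2 → [8,10]=1  [9,10]=1
  size 3 → [7,9,10]=1  [8,9,10]=2
  size 4 → [6,8,9,10]=2  [7,8,9,10]=3
  size 5 → [6,7,8,9,10]=5
  size 6 → [5,6,7,8,9,10]=5
  size 7 → [3,5,6,7,8,9,10]=5  [4,5,6,7,8,9,10]=5
  size 8 → [1,3,5,6,7,8,9,10]=5  [2,4,5,6,7,8,9,10]=5  [3,4,5,6,7,8,9,10]=10
  size 9 → [1,3,4,5,6,7,8,9,10]=15  [2,3,4,5,6,7,8,9,10]=15
  first=0(j) contributes 30
  first=2(i) contributes 15
|[w]| = 45

45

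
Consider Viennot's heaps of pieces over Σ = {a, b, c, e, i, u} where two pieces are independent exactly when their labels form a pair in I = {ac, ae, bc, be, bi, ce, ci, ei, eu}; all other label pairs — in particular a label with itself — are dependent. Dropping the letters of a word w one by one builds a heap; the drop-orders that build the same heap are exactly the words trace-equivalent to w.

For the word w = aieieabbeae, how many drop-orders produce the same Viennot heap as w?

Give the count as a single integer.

drop 0:a onto floor
drop 1:i onto {0:a}
drop 2:e onto floor
drop 3:i onto {1:i}
drop 4:e onto {2:e}
drop 5:a onto {3:i}
drop 6:b onto {5:a}
drop 7:b onto {6:b}
drop 8:e onto {4:e}
drop 9:a onto {7:b}
drop 10:e onto {8:e}
ground layer = {0:a, 2:e}
drop-orders for the pieces not yet dropped (sum over which currently-grounded one goes next):
  1 to go: {9} 1  {10} 1
  2 to go: {7,9} 1  {8,10} 1  {9,10} 2
  3 to go: {4,8,10} 1  {6,7,9} 1  {7,9,10} 3  {8,9,10} 3
  4 to go: {2,4,8,10} 1  {4,8,9,10} 4  {5,6,7,9} 1  {6,7,9,10} 4  {7,8,9,10} 6
  5 to go: {2,4,8,9,10} 5  {3,5,6,7,9} 1  {4,7,8,9,10} 10  {5,6,7,9,10} 5  {6,7,8,9,10} 10
  6 to go: {1,3,5,6,7,9} 1  {2,4,7,8,9,10} 15  {3,5,6,7,9,10} 6  {4,6,7,8,9,10} 20  {5,6,7,8,9,10} 15
  7 to go: {0,1,3,5,6,7,9} 1  {1,3,5,6,7,9,10} 7  {2,4,6,7,8,9,10} 35  {3,5,6,7,8,9,10} 21  {4,5,6,7,8,9,10} 35
  8 to go: {0,1,3,5,6,7,9,10} 8  {1,3,5,6,7,8,9,10} 28  {2,4,5,6,7,8,9,10} 70  {3,4,5,6,7,8,9,10} 56
  9 to go: {0,1,3,5,6,7,8,9,10} 36  {1,3,4,5,6,7,8,9,10} 84  {2,3,4,5,6,7,8,9,10} 126
  if 0:a drops first: 210 orders
  if 2:e drops first: 120 orders
heap linearizations: 330

330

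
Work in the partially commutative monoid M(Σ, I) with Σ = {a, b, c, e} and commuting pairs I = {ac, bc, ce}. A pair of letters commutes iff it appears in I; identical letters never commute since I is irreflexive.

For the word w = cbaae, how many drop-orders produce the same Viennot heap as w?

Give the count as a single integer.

5

0(c) covers ∅
1(b) covers ∅
2(a) covers 1:b
3(a) covers 2:a
4(e) covers 3:a
floor of heap: 0:c, 1:b
completions by unplaced set U, small U first (add the entries for U minus each lowest piece of U):
  |U|=1: {0}:1  {4}:1
  |U|=2: {0,4}:2  {3,4}:1
  |U|=3: {0,3,4}:3  {2,3,4}:1
  start at 0(c): 1
  start at 1(b): 4
sum over floor = 5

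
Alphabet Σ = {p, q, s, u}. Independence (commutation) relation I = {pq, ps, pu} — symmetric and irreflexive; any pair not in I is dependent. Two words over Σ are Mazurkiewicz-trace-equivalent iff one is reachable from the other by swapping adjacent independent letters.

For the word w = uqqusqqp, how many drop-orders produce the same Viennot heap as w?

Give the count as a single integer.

8

#0=u has no predecessor
#1=q depends on [0:u]
#2=q depends on [1:q]
#3=u depends on [2:q]
#4=s depends on [3:u]
#5=q depends on [4:s]
#6=q depends on [5:q]
#7=p has no predecessor
sources: [0:u, 7:p]
N(rest) = Σ N(rest − s) over sources s of rest; N(one piece) = 1:
  size 1 → [6]=1  [7]=1
  size 2 → [5,6]=1  [6,7]=2
  size 3 → [4,5,6]=1  [5,6,7]=3
  size 4 → [3,4,5,6]=1  [4,5,6,7]=4
  size 5 → [2,3,4,5,6]=1  [3,4,5,6,7]=5
  size 6 → [1,2,3,4,5,6]=1  [2,3,4,5,6,7]=6
  first=0(u) contributes 7
  first=7(p) contributes 1
|[w]| = 8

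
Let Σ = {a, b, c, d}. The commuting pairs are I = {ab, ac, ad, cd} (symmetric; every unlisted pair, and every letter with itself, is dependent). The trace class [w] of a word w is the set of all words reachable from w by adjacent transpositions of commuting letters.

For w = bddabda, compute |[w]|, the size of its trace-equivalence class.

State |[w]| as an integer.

drop 0:b onto floor
drop 1:d onto {0:b}
drop 2:d onto {1:d}
drop 3:a onto floor
drop 4:b onto {2:d}
drop 5:d onto {4:b}
drop 6:a onto {3:a}
ground layer = {0:b, 3:a}
drop-orders for the pieces not yet dropped (sum over which currently-grounded one goes next):
  1 to go: {5} 1  {6} 1
  2 to go: {3,6} 1  {4,5} 1  {5,6} 2
  3 to go: {2,4,5} 1  {3,5,6} 3  {4,5,6} 3
  4 to go: {1,2,4,5} 1  {2,4,5,6} 4  {3,4,5,6} 6
  5 to go: {0,1,2,4,5} 1  {1,2,4,5,6} 5  {2,3,4,5,6} 10
  if 0:b drops first: 15 orders
  if 3:a drops first: 6 orders
heap linearizations: 21

21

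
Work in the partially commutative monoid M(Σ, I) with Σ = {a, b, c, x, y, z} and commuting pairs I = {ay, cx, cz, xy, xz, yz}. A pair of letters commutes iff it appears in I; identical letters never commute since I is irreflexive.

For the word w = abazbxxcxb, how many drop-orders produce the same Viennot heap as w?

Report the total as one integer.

4

0(a) covers ∅
1(b) covers 0:a
2(a) covers 1:b
3(z) covers 2:a
4(b) covers 3:z
5(x) covers 4:b
6(x) covers 5:x
7(c) covers 4:b
8(x) covers 6:x
9(b) covers 7:c, 8:x
floor of heap: 0:a
completions by unplaced set U, small U first (add the entries for U minus each lowest piece of U):
  |U|=1: {9}:1
  |U|=2: {7,9}:1  {8,9}:1
  |U|=3: {6,8,9}:1  {7,8,9}:2
  |U|=4: {5,6,8,9}:1  {6,7,8,9}:3
  |U|=5: {5,6,7,8,9}:4
  |U|=6: {4,5,6,7,8,9}:4
  |U|=7: {3,4,5,6,7,8,9}:4
  |U|=8: {2,3,4,5,6,7,8,9}:4
  start at 0(a): 4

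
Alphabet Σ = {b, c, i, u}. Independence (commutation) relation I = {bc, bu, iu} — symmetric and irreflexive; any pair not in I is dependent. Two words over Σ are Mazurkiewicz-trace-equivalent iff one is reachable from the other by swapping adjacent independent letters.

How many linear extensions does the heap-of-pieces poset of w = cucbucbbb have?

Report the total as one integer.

#0=c has no predecessor
#1=u depends on [0:c]
#2=c depends on [1:u]
#3=b has no predecessor
#4=u depends on [2:c]
#5=c depends on [4:u]
#6=b depends on [3:b]
#7=b depends on [6:b]
#8=b depends on [7:b]
sources: [0:c, 3:b]
N(rest) = Σ N(rest − s) over sources s of rest; N(one piece) = 1:
  size 1 → [5]=1  [8]=1
  size 2 → [4,5]=1  [5,8]=2  [7,8]=1
  size 3 → [2,4,5]=1  [4,5,8]=3  [5,7,8]=3  [6,7,8]=1
  size 4 → [1,2,4,5]=1  [2,4,5,8]=4  [3,6,7,8]=1  [4,5,7,8]=6  [5,6,7,8]=4
  size 5 → [0,1,2,4,5]=1  [1,2,4,5,8]=5  [2,4,5,7,8]=10  [3,5,6,7,8]=5  [4,5,6,7,8]=10
  size 6 → [0,1,2,4,5,8]=6  [1,2,4,5,7,8]=15  [2,4,5,6,7,8]=20  [3,4,5,6,7,8]=15
  size 7 → [0,1,2,4,5,7,8]=21  [1,2,4,5,6,7,8]=35  [2,3,4,5,6,7,8]=35
  first=0(c) contributes 70
  first=3(b) contributes 56
|[w]| = 126

126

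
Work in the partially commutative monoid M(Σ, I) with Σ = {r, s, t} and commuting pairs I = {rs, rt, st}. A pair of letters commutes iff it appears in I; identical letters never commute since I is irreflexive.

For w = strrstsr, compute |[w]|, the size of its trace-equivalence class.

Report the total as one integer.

560

0(s) covers ∅
1(t) covers ∅
2(r) covers ∅
3(r) covers 2:r
4(s) covers 0:s
5(t) covers 1:t
6(s) covers 4:s
7(r) covers 3:r
floor of heap: 0:s, 1:t, 2:r
completions by unplaced set U, small U first (add the entries for U minus each lowest piece of U):
  |U|=1: {5}:1  {6}:1  {7}:1
  |U|=2: {1,5}:1  {3,7}:1  {4,6}:1  {5,6}:2  {5,7}:2  {6,7}:2
  |U|=3: {0,4,6}:1  {1,5,6}:3  {1,5,7}:3  {2,3,7}:1  {3,5,7}:3  {3,6,7}:3  {4,5,6}:3  {4,6,7}:3  {5,6,7}:6
  |U|=4: {0,4,5,6}:4  {0,4,6,7}:4  {1,3,5,7}:6  {1,4,5,6}:6  {1,5,6,7}:12  {2,3,5,7}:4  {2,3,6,7}:4  {3,4,6,7}:6  {3,5,6,7}:12  {4,5,6,7}:12
  |U|=5: {0,1,4,5,6}:10  {0,3,4,6,7}:10  {0,4,5,6,7}:20  {1,2,3,5,7}:10  {1,3,5,6,7}:30  {1,4,5,6,7}:30  {2,3,4,6,7}:10  {2,3,5,6,7}:20  {3,4,5,6,7}:30
  |U|=6: {0,1,4,5,6,7}:60  {0,2,3,4,6,7}:20  {0,3,4,5,6,7}:60  {1,2,3,5,6,7}:60  {1,3,4,5,6,7}:90  {2,3,4,5,6,7}:60
  start at 0(s): 210
  start at 1(t): 140
  start at 2(r): 210
sum over floor = 560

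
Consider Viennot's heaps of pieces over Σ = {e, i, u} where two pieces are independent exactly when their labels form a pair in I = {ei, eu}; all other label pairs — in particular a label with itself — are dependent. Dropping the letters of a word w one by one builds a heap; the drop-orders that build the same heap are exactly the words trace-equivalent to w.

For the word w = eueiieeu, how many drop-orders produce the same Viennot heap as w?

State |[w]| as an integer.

70

drop 0:e onto floor
drop 1:u onto floor
drop 2:e onto {0:e}
drop 3:i onto {1:u}
drop 4:i onto {3:i}
drop 5:e onto {2:e}
drop 6:e onto {5:e}
drop 7:u onto {4:i}
ground layer = {0:e, 1:u}
drop-orders for the pieces not yet dropped (sum over which currently-grounded one goes next):
  1 to go: {6} 1  {7} 1
  2 to go: {4,7} 1  {5,6} 1  {6,7} 2
  3 to go: {2,5,6} 1  {3,4,7} 1  {4,6,7} 3  {5,6,7} 3
  4 to go: {0,2,5,6} 1  {1,3,4,7} 1  {2,5,6,7} 4  {3,4,6,7} 4  {4,5,6,7} 6
  5 to go: {0,2,5,6,7} 5  {1,3,4,6,7} 5  {2,4,5,6,7} 10  {3,4,5,6,7} 10
  6 to go: {0,2,4,5,6,7} 15  {1,3,4,5,6,7} 15  {2,3,4,5,6,7} 20
  if 0:e drops first: 35 orders
  if 1:u drops first: 35 orders
heap linearizations: 70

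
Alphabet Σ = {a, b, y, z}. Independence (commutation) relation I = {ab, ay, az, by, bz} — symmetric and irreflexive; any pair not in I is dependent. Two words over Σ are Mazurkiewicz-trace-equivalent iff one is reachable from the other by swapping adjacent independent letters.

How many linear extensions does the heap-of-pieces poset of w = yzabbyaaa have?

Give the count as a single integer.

1260

0(y) covers ∅
1(z) covers 0:y
2(a) covers ∅
3(b) covers ∅
4(b) covers 3:b
5(y) covers 1:z
6(a) covers 2:a
7(a) covers 6:a
8(a) covers 7:a
floor of heap: 0:y, 2:a, 3:b
completions by unplaced set U, small U first (add the entries for U minus each lowest piece of U):
  |U|=1: {4}:1  {5}:1  {8}:1
  |U|=2: {1,5}:1  {3,4}:1  {4,5}:2  {4,8}:2  {5,8}:2  {7,8}:1
  |U|=3: {0,1,5}:1  {1,4,5}:3  {1,5,8}:3  {3,4,5}:3  {3,4,8}:3  {4,5,8}:6  {4,7,8}:3  {5,7,8}:3  {6,7,8}:1
  |U|=4: {0,1,4,5}:4  {0,1,5,8}:4  {1,3,4,5}:6  {1,4,5,8}:12  {1,5,7,8}:6  {2,6,7,8}:1  {3,4,5,8}:12  {3,4,7,8}:6  {4,5,7,8}:12  {4,6,7,8}:4  {5,6,7,8}:4
  |U|=5: {0,1,3,4,5}:10  {0,1,4,5,8}:20  {0,1,5,7,8}:10  {1,3,4,5,8}:30  {1,4,5,7,8}:30  {1,5,6,7,8}:10  {2,4,6,7,8}:5  {2,5,6,7,8}:5  {3,4,5,7,8}:30  {3,4,6,7,8}:10  {4,5,6,7,8}:20
  |U|=6: {0,1,3,4,5,8}:60  {0,1,4,5,7,8}:60  {0,1,5,6,7,8}:20  {1,2,5,6,7,8}:15  {1,3,4,5,7,8}:90  {1,4,5,6,7,8}:60  {2,3,4,6,7,8}:15  {2,4,5,6,7,8}:30  {3,4,5,6,7,8}:60
  |U|=7: {0,1,2,5,6,7,8}:35  {0,1,3,4,5,7,8}:210  {0,1,4,5,6,7,8}:140  {1,2,4,5,6,7,8}:105  {1,3,4,5,6,7,8}:210  {2,3,4,5,6,7,8}:105
  start at 0(y): 420
  start at 2(a): 560
  start at 3(b): 280
sum over floor = 1260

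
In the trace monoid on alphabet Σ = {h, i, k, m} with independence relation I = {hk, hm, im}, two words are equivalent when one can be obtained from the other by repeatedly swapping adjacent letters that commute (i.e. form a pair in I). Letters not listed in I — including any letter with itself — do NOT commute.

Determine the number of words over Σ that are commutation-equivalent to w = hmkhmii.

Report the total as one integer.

0(h) covers ∅
1(m) covers ∅
2(k) covers 1:m
3(h) covers 0:h
4(m) covers 2:k
5(i) covers 2:k, 3:h
6(i) covers 5:i
floor of heap: 0:h, 1:m
completions by unplaced set U, small U first (add the entries for U minus each lowest piece of U):
  |U|=1: {4}:1  {6}:1
  |U|=2: {4,6}:2  {5,6}:1
  |U|=3: {3,5,6}:1  {4,5,6}:3
  |U|=4: {0,3,5,6}:1  {2,4,5,6}:3  {3,4,5,6}:4
  |U|=5: {0,3,4,5,6}:5  {1,2,4,5,6}:3  {2,3,4,5,6}:7
  start at 0(h): 10
  start at 1(m): 12
sum over floor = 22

22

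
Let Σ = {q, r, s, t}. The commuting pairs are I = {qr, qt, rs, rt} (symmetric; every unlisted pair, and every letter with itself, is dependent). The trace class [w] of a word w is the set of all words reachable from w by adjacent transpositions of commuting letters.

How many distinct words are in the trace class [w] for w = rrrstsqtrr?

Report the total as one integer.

504

0(r) covers ∅
1(r) covers 0:r
2(r) covers 1:r
3(s) covers ∅
4(t) covers 3:s
5(s) covers 4:t
6(q) covers 5:s
7(t) covers 5:s
8(r) covers 2:r
9(r) covers 8:r
floor of heap: 0:r, 3:s
completions by unplaced set U, small U first (add the entries for U minus each lowest piece of U):
  |U|=1: {6}:1  {7}:1  {9}:1
  |U|=2: {6,7}:2  {6,9}:2  {7,9}:2  {8,9}:1
  |U|=3: {2,8,9}:1  {5,6,7}:2  {6,7,9}:6  {6,8,9}:3  {7,8,9}:3
  |U|=4: {1,2,8,9}:1  {2,6,8,9}:4  {2,7,8,9}:4  {4,5,6,7}:2  {5,6,7,9}:8  {6,7,8,9}:12
  |U|=5: {0,1,2,8,9}:1  {1,2,6,8,9}:5  {1,2,7,8,9}:5  {2,6,7,8,9}:20  {3,4,5,6,7}:2  {4,5,6,7,9}:10  {5,6,7,8,9}:20
  |U|=6: {0,1,2,6,8,9}:6  {0,1,2,7,8,9}:6  {1,2,6,7,8,9}:30  {2,5,6,7,8,9}:40  {3,4,5,6,7,9}:12  {4,5,6,7,8,9}:30
  |U|=7: {0,1,2,6,7,8,9}:42  {1,2,5,6,7,8,9}:70  {2,4,5,6,7,8,9}:70  {3,4,5,6,7,8,9}:42
  |U|=8: {0,1,2,5,6,7,8,9}:112  {1,2,4,5,6,7,8,9}:140  {2,3,4,5,6,7,8,9}:112
  start at 0(r): 252
  start at 3(s): 252
sum over floor = 504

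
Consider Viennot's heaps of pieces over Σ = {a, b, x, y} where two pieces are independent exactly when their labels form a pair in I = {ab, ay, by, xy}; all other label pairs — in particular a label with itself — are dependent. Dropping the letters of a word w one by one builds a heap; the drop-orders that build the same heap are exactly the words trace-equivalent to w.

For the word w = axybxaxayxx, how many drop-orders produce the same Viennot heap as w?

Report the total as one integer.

drop 0:a onto floor
drop 1:x onto {0:a}
drop 2:y onto floor
drop 3:b onto {1:x}
drop 4:x onto {3:b}
drop 5:a onto {4:x}
drop 6:x onto {5:a}
drop 7:a onto {6:x}
drop 8:y onto {2:y}
drop 9:x onto {7:a}
drop 10:x onto {9:x}
ground layer = {0:a, 2:y}
drop-orders for the pieces not yet dropped (sum over which currently-grounded one goes next):
  1 to go: {8} 1  {10} 1
  2 to go: {2,8} 1  {8,10} 2  {9,10} 1
  3 to go: {2,8,10} 3  {7,9,10} 1  {8,9,10} 3
  4 to go: {2,8,9,10} 6  {6,7,9,10} 1  {7,8,9,10} 4
  5 to go: {2,7,8,9,10} 10  {5,6,7,9,10} 1  {6,7,8,9,10} 5
  6 to go: {2,6,7,8,9,10} 15  {4,5,6,7,9,10} 1  {5,6,7,8,9,10} 6
  7 to go: {2,5,6,7,8,9,10} 21  {3,4,5,6,7,9,10} 1  {4,5,6,7,8,9,10} 7
  8 to go: {1,3,4,5,6,7,9,10} 1  {2,4,5,6,7,8,9,10} 28  {3,4,5,6,7,8,9,10} 8
  9 to go: {0,1,3,4,5,6,7,9,10} 1  {1,3,4,5,6,7,8,9,10} 9  {2,3,4,5,6,7,8,9,10} 36
  if 0:a drops first: 45 orders
  if 2:y drops first: 10 orders
heap linearizations: 55

55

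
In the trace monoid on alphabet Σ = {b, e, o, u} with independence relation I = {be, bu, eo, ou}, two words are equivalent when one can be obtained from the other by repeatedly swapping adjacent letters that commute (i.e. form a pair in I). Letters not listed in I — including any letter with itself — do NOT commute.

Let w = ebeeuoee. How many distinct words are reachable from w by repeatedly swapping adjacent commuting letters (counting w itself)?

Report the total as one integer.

piece 0:e — minimal
piece 1:b — minimal
piece 2:e rests on {0:e}
piece 3:e rests on {2:e}
piece 4:u rests on {3:e}
piece 5:o rests on {1:b}
piece 6:e rests on {4:u}
piece 7:e rests on {6:e}
minimal pieces: {0:e, 1:b}
ways to finish when only these pieces remain (= sum over removing one remaining piece with nothing left below it):
  1 left: {5}→1  {7}→1
  2 left: {1,5}→1  {5,7}→2  {6,7}→1
  3 left: {1,5,7}→3  {4,6,7}→1  {5,6,7}→3
  4 left: {1,5,6,7}→6  {3,4,6,7}→1  {4,5,6,7}→4
  5 left: {1,4,5,6,7}→10  {2,3,4,6,7}→1  {3,4,5,6,7}→5
  6 left: {0,2,3,4,6,7}→1  {1,3,4,5,6,7}→15  {2,3,4,5,6,7}→6
  placing 0:e first → 21 extensions
  placing 1:b first → 7 extensions
total linear extensions = 28

28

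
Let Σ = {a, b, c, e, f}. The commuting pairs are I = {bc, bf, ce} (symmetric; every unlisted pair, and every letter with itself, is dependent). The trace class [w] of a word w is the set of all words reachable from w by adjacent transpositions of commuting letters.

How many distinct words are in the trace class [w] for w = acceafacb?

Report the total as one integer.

6

piece 0:a — minimal
piece 1:c rests on {0:a}
piece 2:c rests on {1:c}
piece 3:e rests on {0:a}
piece 4:a rests on {2:c, 3:e}
piece 5:f rests on {4:a}
piece 6:a rests on {5:f}
piece 7:c rests on {6:a}
piece 8:b rests on {6:a}
minimal pieces: {0:a}
ways to finish when only these pieces remain (= sum over removing one remaining piece with nothing left below it):
  1 left: {7}→1  {8}→1
  2 left: {7,8}→2
  3 left: {6,7,8}→2
  4 left: {5,6,7,8}→2
  5 left: {4,5,6,7,8}→2
  6 left: {2,4,5,6,7,8}→2  {3,4,5,6,7,8}→2
  7 left: {1,2,4,5,6,7,8}→2  {2,3,4,5,6,7,8}→4
  placing 0:a first → 6 extensions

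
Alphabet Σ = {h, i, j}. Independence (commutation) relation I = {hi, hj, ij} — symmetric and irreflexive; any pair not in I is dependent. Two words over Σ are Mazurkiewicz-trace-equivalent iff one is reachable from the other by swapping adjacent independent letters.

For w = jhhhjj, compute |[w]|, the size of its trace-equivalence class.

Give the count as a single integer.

drop 0:j onto floor
drop 1:h onto floor
drop 2:h onto {1:h}
drop 3:h onto {2:h}
drop 4:j onto {0:j}
drop 5:j onto {4:j}
ground layer = {0:j, 1:h}
drop-orders for the pieces not yet dropped (sum over which currently-grounded one goes next):
  1 to go: {3} 1  {5} 1
  2 to go: {2,3} 1  {3,5} 2  {4,5} 1
  3 to go: {0,4,5} 1  {1,2,3} 1  {2,3,5} 3  {3,4,5} 3
  4 to go: {0,3,4,5} 4  {1,2,3,5} 4  {2,3,4,5} 6
  if 0:j drops first: 10 orders
  if 1:h drops first: 10 orders
heap linearizations: 20

20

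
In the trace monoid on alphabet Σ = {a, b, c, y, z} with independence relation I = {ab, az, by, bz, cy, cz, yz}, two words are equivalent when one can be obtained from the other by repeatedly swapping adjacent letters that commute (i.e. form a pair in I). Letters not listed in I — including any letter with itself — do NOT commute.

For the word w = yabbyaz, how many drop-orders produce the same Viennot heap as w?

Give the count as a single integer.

105

piece 0:y — minimal
piece 1:a rests on {0:y}
piece 2:b — minimal
piece 3:b rests on {2:b}
piece 4:y rests on {1:a}
piece 5:a rests on {4:y}
piece 6:z — minimal
minimal pieces: {0:y, 2:b, 6:z}
ways to finish when only these pieces remain (= sum over removing one remaining piece with nothing left below it):
  1 left: {3}→1  {5}→1  {6}→1
  2 left: {2,3}→1  {3,5}→2  {3,6}→2  {4,5}→1  {5,6}→2
  3 left: {1,4,5}→1  {2,3,5}→3  {2,3,6}→3  {3,4,5}→3  {3,5,6}→6  {4,5,6}→3
  4 left: {0,1,4,5}→1  {1,3,4,5}→4  {1,4,5,6}→4  {2,3,4,5}→6  {2,3,5,6}→12  {3,4,5,6}→12
  5 left: {0,1,3,4,5}→5  {0,1,4,5,6}→5  {1,2,3,4,5}→10  {1,3,4,5,6}→20  {2,3,4,5,6}→30
  placing 0:y first → 60 extensions
  placing 2:b first → 30 extensions
  placing 6:z first → 15 extensions
total linear extensions = 105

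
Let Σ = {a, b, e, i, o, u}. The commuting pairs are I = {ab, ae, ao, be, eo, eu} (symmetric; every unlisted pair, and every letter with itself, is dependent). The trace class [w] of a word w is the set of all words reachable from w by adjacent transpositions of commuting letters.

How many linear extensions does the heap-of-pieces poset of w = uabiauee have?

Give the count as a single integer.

0(u) covers ∅
1(a) covers 0:u
2(b) covers 0:u
3(i) covers 1:a, 2:b
4(a) covers 3:i
5(u) covers 4:a
6(e) covers 3:i
7(e) covers 6:e
floor of heap: 0:u
completions by unplaced set U, small U first (add the entries for U minus each lowest piece of U):
  |U|=1: {5}:1  {7}:1
  |U|=2: {4,5}:1  {5,7}:2  {6,7}:1
  |U|=3: {4,5,7}:3  {5,6,7}:3
  |U|=4: {4,5,6,7}:6
  |U|=5: {3,4,5,6,7}:6
  |U|=6: {1,3,4,5,6,7}:6  {2,3,4,5,6,7}:6
  start at 0(u): 12

12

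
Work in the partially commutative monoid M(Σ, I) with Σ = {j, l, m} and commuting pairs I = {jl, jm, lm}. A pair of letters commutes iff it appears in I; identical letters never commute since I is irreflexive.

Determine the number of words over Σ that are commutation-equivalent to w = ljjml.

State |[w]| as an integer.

drop 0:l onto floor
drop 1:j onto floor
drop 2:j onto {1:j}
drop 3:m onto floor
drop 4:l onto {0:l}
ground layer = {0:l, 1:j, 3:m}
drop-orders for the pieces not yet dropped (sum over which currently-grounded one goes next):
  1 to go: {2} 1  {3} 1  {4} 1
  2 to go: {0,4} 1  {1,2} 1  {2,3} 2  {2,4} 2  {3,4} 2
  3 to go: {0,2,4} 3  {0,3,4} 3  {1,2,3} 3  {1,2,4} 3  {2,3,4} 6
  if 0:l drops first: 12 orders
  if 1:j drops first: 12 orders
  if 3:m drops first: 6 orders
heap linearizations: 30

30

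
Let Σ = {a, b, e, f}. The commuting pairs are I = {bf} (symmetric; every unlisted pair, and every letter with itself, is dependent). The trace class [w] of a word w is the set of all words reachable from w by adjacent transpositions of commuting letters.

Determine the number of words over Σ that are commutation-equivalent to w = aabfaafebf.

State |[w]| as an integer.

drop 0:a onto floor
drop 1:a onto {0:a}
drop 2:b onto {1:a}
drop 3:f onto {1:a}
drop 4:a onto {2:b, 3:f}
drop 5:a onto {4:a}
drop 6:f onto {5:a}
drop 7:e onto {6:f}
drop 8:b onto {7:e}
drop 9:f onto {7:e}
ground layer = {0:a}
drop-orders for the pieces not yet dropped (sum over which currently-grounded one goes next):
  1 to go: {8} 1  {9} 1
  2 to go: {8,9} 2
  3 to go: {7,8,9} 2
  4 to go: {6,7,8,9} 2
  5 to go: {5,6,7,8,9} 2
  6 to go: {4,5,6,7,8,9} 2
  7 to go: {2,4,5,6,7,8,9} 2  {3,4,5,6,7,8,9} 2
  8 to go: {2,3,4,5,6,7,8,9} 4
  if 0:a drops first: 4 orders

4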